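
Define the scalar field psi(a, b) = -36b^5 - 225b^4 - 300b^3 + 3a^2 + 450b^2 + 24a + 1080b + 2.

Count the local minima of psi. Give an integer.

2

psi separates as a function of a plus a function of b, so ∇psi=0 decouples.
∂psi/∂a = 6(a + 4) = 0 at a ∈ {-4}; ∂psi/∂b = -180(b - 1)(b + 1)(b + 2)(b + 3) = 0 at b ∈ {-3, -2, -1, 1}.
The Hessian is diagonal: diag(psi_aa, psi_bb). Second derivatives: psi_aa(-4)=6; psi_bb(-3)=1440, psi_bb(-2)=-540, psi_bb(-1)=720, psi_bb(1)=-4320.
Local minima occur where both diagonal entries positive: (-4, -3), (-4, -1). Count: 2.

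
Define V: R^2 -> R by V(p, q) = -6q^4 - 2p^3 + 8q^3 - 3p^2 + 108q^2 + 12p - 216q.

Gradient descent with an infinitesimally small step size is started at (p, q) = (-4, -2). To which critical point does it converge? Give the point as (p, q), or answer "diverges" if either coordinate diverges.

(-2, 1)

V is separable, so gradient descent decouples: p follows -∂V/∂p, q follows -∂V/∂q.
∂V/∂p = -6(p - 1)(p + 2); at p=-4 this is -60, so p increases.
∂V/∂q = -24(q - 3)(q - 1)(q + 3); at q=-2 this is -360, so q increases.
p converges to its nearest critical value -2 (a local min of the p-part); q converges to 1. The iterate converges to (-2, 1).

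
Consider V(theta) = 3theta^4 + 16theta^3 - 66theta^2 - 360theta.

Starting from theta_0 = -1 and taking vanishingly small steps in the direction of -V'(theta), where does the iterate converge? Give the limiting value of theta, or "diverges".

V'(theta) = 12(theta - 3)(theta + 2)(theta + 5), so V'(-1) = -192.
Gradient descent moves in the -V' direction, i.e. theta is increasing.
The nearest critical point in that direction is theta = 3, where V'' = 480 > 0 (a local minimum). The iterate converges there.

3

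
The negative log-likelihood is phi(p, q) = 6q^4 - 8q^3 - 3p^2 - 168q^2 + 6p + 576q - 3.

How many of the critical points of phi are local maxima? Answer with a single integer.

phi separates as a function of p plus a function of q, so ∇phi=0 decouples.
∂phi/∂p = -6(p - 1) = 0 at p ∈ {1}; ∂phi/∂q = 24(q - 3)(q - 2)(q + 4) = 0 at q ∈ {-4, 2, 3}.
The Hessian is diagonal: diag(phi_pp, phi_qq). Second derivatives: phi_pp(1)=-6; phi_qq(-4)=1008, phi_qq(2)=-144, phi_qq(3)=168.
Local maxima occur where both diagonal entries negative: (1, 2). Count: 1.

1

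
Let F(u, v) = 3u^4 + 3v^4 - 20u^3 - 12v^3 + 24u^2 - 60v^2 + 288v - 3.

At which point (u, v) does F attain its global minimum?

F(u,v) separates as P(u) + Q(v) − 3, so its minimum is min P + min Q − 3.
P'(u) = 12u(u - 4)(u - 1) vanishes at u ∈ {0, 1, 4}; Q'(v) = 12(v - 4)(v - 2)(v + 3) vanishes at v ∈ {-3, 2, 4}.
Local minima of P (where P''>0): P(0)=0, P(4)=-128. Local minima of Q: Q(-3)=-837, Q(4)=192.
So the global minimum of F is P(4) + Q(-3) − 3 = -128 − 837 − 3 = -968, attained at (4, -3).

(4, -3)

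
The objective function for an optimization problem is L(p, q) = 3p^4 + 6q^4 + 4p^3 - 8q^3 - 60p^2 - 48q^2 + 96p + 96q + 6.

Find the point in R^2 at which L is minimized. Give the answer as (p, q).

L(p,q) separates as A(p) + B(q) + 6, so its minimum is min A + min B + 6.
A'(p) = 12(p - 2)(p - 1)(p + 4) vanishes at p ∈ {-4, 1, 2}; B'(q) = 24(q - 2)(q - 1)(q + 2) vanishes at q ∈ {-2, 1, 2}.
Local minima of A (where A''>0): A(-4)=-832, A(2)=32. Local minima of B: B(-2)=-224, B(2)=32.
So the global minimum of L is A(-4) + B(-2) + 6 = -832 − 224 + 6 = -1050, attained at (-4, -2).

(-4, -2)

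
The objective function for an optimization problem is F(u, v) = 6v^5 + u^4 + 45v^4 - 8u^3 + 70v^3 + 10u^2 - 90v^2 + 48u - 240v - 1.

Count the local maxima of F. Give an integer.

F separates as a function of u plus a function of v, so ∇F=0 decouples.
∂F/∂u = 4(u - 4)(u - 3)(u + 1) = 0 at u ∈ {-1, 3, 4}; ∂F/∂v = 30(v - 1)(v + 1)(v + 2)(v + 4) = 0 at v ∈ {-4, -2, -1, 1}.
The Hessian is diagonal: diag(F_uu, F_vv). Second derivatives: F_uu(-1)=80, F_uu(3)=-16, F_uu(4)=20; F_vv(-4)=-900, F_vv(-2)=180, F_vv(-1)=-180, F_vv(1)=900.
Local maxima occur where both diagonal entries negative: (3, -4), (3, -1). Count: 2.

2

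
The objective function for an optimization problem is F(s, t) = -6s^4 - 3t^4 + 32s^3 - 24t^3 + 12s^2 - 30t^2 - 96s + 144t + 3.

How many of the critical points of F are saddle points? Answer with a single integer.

4

F separates as a function of s plus a function of t, so ∇F=0 decouples.
∂F/∂s = -24(s - 4)(s - 1)(s + 1) = 0 at s ∈ {-1, 1, 4}; ∂F/∂t = -12(t - 1)(t + 3)(t + 4) = 0 at t ∈ {-4, -3, 1}.
The Hessian is diagonal: diag(F_ss, F_tt). Second derivatives: F_ss(-1)=-240, F_ss(1)=144, F_ss(4)=-360; F_tt(-4)=-60, F_tt(-3)=48, F_tt(1)=-240.
Saddle points occur where the two diagonal entries have opposite signs: (-1, -3), (1, -4), (1, 1), (4, -3). Count: 4.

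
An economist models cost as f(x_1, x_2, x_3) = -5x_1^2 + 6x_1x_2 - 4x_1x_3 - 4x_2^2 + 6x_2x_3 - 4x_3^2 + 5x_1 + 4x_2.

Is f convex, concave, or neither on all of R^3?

f is quadratic, so its Hessian is the constant matrix H = [[-10, 6, -4], [6, -8, 6], [-4, 6, -8]].
Leading principal minors: -10, 44, -152.
Signs alternate −, +, − ⇒ H ≺ 0 ⇒ concave.

concave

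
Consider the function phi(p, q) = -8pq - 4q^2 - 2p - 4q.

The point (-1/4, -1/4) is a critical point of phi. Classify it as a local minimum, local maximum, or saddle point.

The Hessian of phi is constant: H = [[0, -8], [-8, -8]].
det(H) = 0·(-8) − (-8)² = -64.
Since det(H) < 0, H is indefinite and the critical point is a saddle point.

saddle point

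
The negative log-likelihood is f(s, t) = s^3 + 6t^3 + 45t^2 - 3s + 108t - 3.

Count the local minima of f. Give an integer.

1

f separates as a function of s plus a function of t, so ∇f=0 decouples.
∂f/∂s = 3(s - 1)(s + 1) = 0 at s ∈ {-1, 1}; ∂f/∂t = 18(t + 2)(t + 3) = 0 at t ∈ {-3, -2}.
The Hessian is diagonal: diag(f_ss, f_tt). Second derivatives: f_ss(-1)=-6, f_ss(1)=6; f_tt(-3)=-18, f_tt(-2)=18.
Local minima occur where both diagonal entries positive: (1, -2). Count: 1.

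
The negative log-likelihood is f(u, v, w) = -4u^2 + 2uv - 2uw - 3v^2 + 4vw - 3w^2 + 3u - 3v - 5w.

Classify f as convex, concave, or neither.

f is quadratic, so its Hessian is the constant matrix H = [[-8, 2, -2], [2, -6, 4], [-2, 4, -6]].
Leading principal minors: -8, 44, -144.
Signs alternate −, +, − ⇒ H ≺ 0 ⇒ concave.

concave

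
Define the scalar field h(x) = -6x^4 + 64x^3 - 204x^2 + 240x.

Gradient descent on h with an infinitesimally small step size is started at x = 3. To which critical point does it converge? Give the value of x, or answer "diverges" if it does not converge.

2

h'(x) = -24(x - 5)(x - 2)(x - 1), so h'(3) = 96.
Gradient descent moves in the -h' direction, i.e. x is decreasing.
The nearest critical point in that direction is x = 2, where h'' = 72 > 0 (a local minimum). The iterate converges there.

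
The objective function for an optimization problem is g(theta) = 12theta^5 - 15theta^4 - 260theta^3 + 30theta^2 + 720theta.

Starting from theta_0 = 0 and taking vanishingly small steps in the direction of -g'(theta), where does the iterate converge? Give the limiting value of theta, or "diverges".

-1

g'(theta) = 60(theta - 4)(theta - 1)(theta + 1)(theta + 3), so g'(0) = 720.
Gradient descent moves in the -g' direction, i.e. theta is decreasing.
The nearest critical point in that direction is theta = -1, where g'' = 1200 > 0 (a local minimum). The iterate converges there.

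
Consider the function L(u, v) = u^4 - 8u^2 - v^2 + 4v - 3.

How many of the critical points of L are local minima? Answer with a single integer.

L separates as a function of u plus a function of v, so ∇L=0 decouples.
∂L/∂u = 4u(u - 2)(u + 2) = 0 at u ∈ {-2, 0, 2}; ∂L/∂v = -2(v - 2) = 0 at v ∈ {2}.
The Hessian is diagonal: diag(L_uu, L_vv). Second derivatives: L_uu(-2)=32, L_uu(0)=-16, L_uu(2)=32; L_vv(2)=-2.
Local minima occur where both diagonal entries positive: none. Count: 0.

0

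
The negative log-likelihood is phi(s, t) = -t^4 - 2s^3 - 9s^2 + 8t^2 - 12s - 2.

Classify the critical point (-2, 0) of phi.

The mixed partial ∂²phi/∂s∂t is 0, so the Hessian at any point is diag(phi_ss, phi_tt) = diag(-6(2s + 3), 4(-3t^2 + 4)).
At (-2, 0): H = diag(6, 16).
Both eigenvalues are positive, so H is positive definite: a local minimum.

local minimum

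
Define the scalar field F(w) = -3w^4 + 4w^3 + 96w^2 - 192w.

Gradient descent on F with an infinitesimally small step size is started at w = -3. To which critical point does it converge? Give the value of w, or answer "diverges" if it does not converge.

1

F'(w) = -12(w - 4)(w - 1)(w + 4), so F'(-3) = -336.
Gradient descent moves in the -F' direction, i.e. w is increasing.
The nearest critical point in that direction is w = 1, where F'' = 180 > 0 (a local minimum). The iterate converges there.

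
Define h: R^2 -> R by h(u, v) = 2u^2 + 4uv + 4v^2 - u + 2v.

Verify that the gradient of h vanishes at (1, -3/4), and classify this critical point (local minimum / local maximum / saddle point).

local minimum

∇h = (4u + 4v - 1, 4u + 8v + 2); substituting (1, -3/4) gives ∇h = (0, 0), so (1, -3/4) is indeed a critical point.
The Hessian of h is constant: H = [[4, 4], [4, 8]].
det(H) = 4·8 − 4² = 16.
det(H) > 0 and tr(H) = 12 > 0, so H is positive definite and the point is a local minimum.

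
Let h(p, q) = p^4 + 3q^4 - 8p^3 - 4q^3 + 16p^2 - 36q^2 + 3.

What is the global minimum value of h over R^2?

-186

h(p,q) separates as A(p) + B(q) + 3, so its minimum is min A + min B + 3.
A'(p) = 4p(p - 4)(p - 2) vanishes at p ∈ {0, 2, 4}; B'(q) = 12q(q - 3)(q + 2) vanishes at q ∈ {-2, 0, 3}.
Local minima of A (where A''>0): A(0)=0, A(4)=0. Local minima of B: B(-2)=-64, B(3)=-189.
So the global minimum of h is A(0) + B(3) + 3 = 0 − 189 + 3 = -186, attained at (0, 3).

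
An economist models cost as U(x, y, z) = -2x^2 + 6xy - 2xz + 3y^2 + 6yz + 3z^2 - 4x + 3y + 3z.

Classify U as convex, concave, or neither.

neither

U is quadratic, so its Hessian is the constant matrix H = [[-4, 6, -2], [6, 6, 6], [-2, 6, 6]].
Leading principal minors: -4, -60, -384.
Neither pattern holds ⇒ H is indefinite ⇒ neither convex nor concave.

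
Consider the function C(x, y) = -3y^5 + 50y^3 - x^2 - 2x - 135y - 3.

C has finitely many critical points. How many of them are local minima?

0

C separates as a function of x plus a function of y, so ∇C=0 decouples.
∂C/∂x = -2(x + 1) = 0 at x ∈ {-1}; ∂C/∂y = -15(y - 3)(y - 1)(y + 1)(y + 3) = 0 at y ∈ {-3, -1, 1, 3}.
The Hessian is diagonal: diag(C_xx, C_yy). Second derivatives: C_xx(-1)=-2; C_yy(-3)=720, C_yy(-1)=-240, C_yy(1)=240, C_yy(3)=-720.
Local minima occur where both diagonal entries positive: none. Count: 0.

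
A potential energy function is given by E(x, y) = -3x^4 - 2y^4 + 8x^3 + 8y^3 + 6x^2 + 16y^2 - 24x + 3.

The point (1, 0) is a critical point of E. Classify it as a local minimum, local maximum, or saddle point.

local minimum

The mixed partial ∂²E/∂x∂y is 0, so the Hessian at any point is diag(E_xx, E_yy) = diag(12(-3x^2 + 4x + 1), 8(-3y^2 + 6y + 4)).
At (1, 0): H = diag(24, 32).
Both eigenvalues are positive, so H is positive definite: a local minimum.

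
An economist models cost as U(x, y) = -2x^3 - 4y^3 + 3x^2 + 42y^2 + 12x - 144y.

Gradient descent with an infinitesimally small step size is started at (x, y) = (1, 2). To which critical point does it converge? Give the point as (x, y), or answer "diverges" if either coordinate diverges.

U is separable, so gradient descent decouples: x follows -∂U/∂x, y follows -∂U/∂y.
∂U/∂x = -6(x - 2)(x + 1); at x=1 this is 12, so x decreases.
∂U/∂y = -12(y - 4)(y - 3); at y=2 this is -24, so y increases.
x converges to its nearest critical value -1 (a local min of the x-part); y converges to 3. The iterate converges to (-1, 3).

(-1, 3)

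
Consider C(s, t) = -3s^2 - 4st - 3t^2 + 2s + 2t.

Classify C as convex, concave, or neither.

C is quadratic, so its Hessian is the constant matrix H = [[-6, -4], [-4, -6]].
det(H) = 20, tr(H) = -12.
det(H) > 0 and tr(H) < 0, so H is negative definite everywhere: concave.

concave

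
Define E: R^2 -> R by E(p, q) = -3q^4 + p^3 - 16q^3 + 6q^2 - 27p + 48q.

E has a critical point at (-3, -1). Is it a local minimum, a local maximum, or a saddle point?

The mixed partial ∂²E/∂p∂q is 0, so the Hessian at any point is diag(E_pp, E_qq) = diag(6p, 12(-3q^2 - 8q + 1)).
At (-3, -1): H = diag(-18, 72).
The eigenvalues have opposite signs, so H is indefinite: a saddle point.

saddle point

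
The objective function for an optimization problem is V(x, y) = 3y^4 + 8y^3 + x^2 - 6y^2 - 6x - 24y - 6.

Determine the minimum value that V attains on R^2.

V(x,y) separates as P(x) + Q(y) − 6, so its minimum is min P + min Q − 6.
P'(x) = 2x - 6 vanishes at x ∈ {3}; Q'(y) = 12(y - 1)(y + 1)(y + 2) vanishes at y ∈ {-2, -1, 1}.
Local minima of P (where P''>0): P(3)=-9. Local minima of Q: Q(-2)=8, Q(1)=-19.
So the global minimum of V is P(3) + Q(1) − 6 = -9 − 19 − 6 = -34, attained at (3, 1).

-34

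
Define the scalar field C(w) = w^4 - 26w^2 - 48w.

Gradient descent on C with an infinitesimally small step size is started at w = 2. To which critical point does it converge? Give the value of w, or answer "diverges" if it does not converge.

4

C'(w) = 4(w - 4)(w + 1)(w + 3), so C'(2) = -120.
Gradient descent moves in the -C' direction, i.e. w is increasing.
The nearest critical point in that direction is w = 4, where C'' = 140 > 0 (a local minimum). The iterate converges there.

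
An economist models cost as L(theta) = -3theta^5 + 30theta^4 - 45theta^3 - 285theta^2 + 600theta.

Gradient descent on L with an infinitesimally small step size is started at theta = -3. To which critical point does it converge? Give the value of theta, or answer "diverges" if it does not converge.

L'(theta) = -15(theta - 5)(theta - 4)(theta - 1)(theta + 2), so L'(-3) = -3360.
Gradient descent moves in the -L' direction, i.e. theta is increasing.
The nearest critical point in that direction is theta = -2, where L'' = 1890 > 0 (a local minimum). The iterate converges there.

-2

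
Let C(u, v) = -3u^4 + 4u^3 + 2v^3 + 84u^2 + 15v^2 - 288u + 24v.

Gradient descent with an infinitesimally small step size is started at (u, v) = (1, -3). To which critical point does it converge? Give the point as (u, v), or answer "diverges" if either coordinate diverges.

(2, -1)

C is separable, so gradient descent decouples: u follows -∂C/∂u, v follows -∂C/∂v.
∂C/∂u = -12(u - 3)(u - 2)(u + 4); at u=1 this is -120, so u increases.
∂C/∂v = 6(v + 1)(v + 4); at v=-3 this is -12, so v increases.
u converges to its nearest critical value 2 (a local min of the u-part); v converges to -1. The iterate converges to (2, -1).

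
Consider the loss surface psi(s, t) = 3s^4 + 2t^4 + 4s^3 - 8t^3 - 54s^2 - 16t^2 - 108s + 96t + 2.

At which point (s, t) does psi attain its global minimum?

psi(s,t) separates as P(s) + Q(t) + 2, so its minimum is min P + min Q + 2.
P'(s) = 12(s - 3)(s + 1)(s + 3) vanishes at s ∈ {-3, -1, 3}; Q'(t) = 8(t - 3)(t - 2)(t + 2) vanishes at t ∈ {-2, 2, 3}.
Local minima of P (where P''>0): P(-3)=-27, P(3)=-459. Local minima of Q: Q(-2)=-160, Q(3)=90.
So the global minimum of psi is P(3) + Q(-2) + 2 = -459 − 160 + 2 = -617, attained at (3, -2).

(3, -2)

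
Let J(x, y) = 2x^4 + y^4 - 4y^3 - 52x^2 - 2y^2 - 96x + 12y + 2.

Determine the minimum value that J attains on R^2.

-711

J(x,y) separates as P(x) + Q(y) + 2, so its minimum is min P + min Q + 2.
P'(x) = 8(x - 4)(x + 1)(x + 3) vanishes at x ∈ {-3, -1, 4}; Q'(y) = 4(y - 3)(y - 1)(y + 1) vanishes at y ∈ {-1, 1, 3}.
Local minima of P (where P''>0): P(-3)=-18, P(4)=-704. Local minima of Q: Q(-1)=-9, Q(3)=-9.
So the global minimum of J is P(4) + Q(-1) + 2 = -704 − 9 + 2 = -711, attained at (4, -1).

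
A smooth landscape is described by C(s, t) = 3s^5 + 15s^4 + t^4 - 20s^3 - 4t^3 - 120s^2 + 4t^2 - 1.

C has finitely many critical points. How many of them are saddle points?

C separates as a function of s plus a function of t, so ∇C=0 decouples.
∂C/∂s = 15s(s - 2)(s + 2)(s + 4) = 0 at s ∈ {-4, -2, 0, 2}; ∂C/∂t = 4t(t - 2)(t - 1) = 0 at t ∈ {0, 1, 2}.
The Hessian is diagonal: diag(C_ss, C_tt). Second derivatives: C_ss(-4)=-720, C_ss(-2)=240, C_ss(0)=-240, C_ss(2)=720; C_tt(0)=8, C_tt(1)=-4, C_tt(2)=8.
Saddle points occur where the two diagonal entries have opposite signs: (-4, 0), (-4, 2), (-2, 1), (0, 0), (0, 2), (2, 1). Count: 6.

6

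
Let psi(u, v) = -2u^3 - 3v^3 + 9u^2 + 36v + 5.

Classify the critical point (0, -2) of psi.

local minimum

The mixed partial ∂²psi/∂u∂v is 0, so the Hessian at any point is diag(psi_uu, psi_vv) = diag(6(-2u + 3), -18v).
At (0, -2): H = diag(18, 36).
Both eigenvalues are positive, so H is positive definite: a local minimum.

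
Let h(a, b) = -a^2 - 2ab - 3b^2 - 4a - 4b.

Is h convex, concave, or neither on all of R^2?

h is quadratic, so its Hessian is the constant matrix H = [[-2, -2], [-2, -6]].
det(H) = 8, tr(H) = -8.
det(H) > 0 and tr(H) < 0, so H is negative definite everywhere: concave.

concave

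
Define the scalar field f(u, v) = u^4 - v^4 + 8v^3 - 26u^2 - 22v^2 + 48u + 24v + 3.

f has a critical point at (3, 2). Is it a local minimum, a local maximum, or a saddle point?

local minimum

The mixed partial ∂²f/∂u∂v is 0, so the Hessian at any point is diag(f_uu, f_vv) = diag(4(3u^2 - 13), 4(-3v^2 + 12v - 11)).
At (3, 2): H = diag(56, 4).
Both eigenvalues are positive, so H is positive definite: a local minimum.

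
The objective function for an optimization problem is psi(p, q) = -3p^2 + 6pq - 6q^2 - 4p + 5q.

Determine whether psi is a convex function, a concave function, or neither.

concave

psi is quadratic, so its Hessian is the constant matrix H = [[-6, 6], [6, -12]].
det(H) = 36, tr(H) = -18.
det(H) > 0 and tr(H) < 0, so H is negative definite everywhere: concave.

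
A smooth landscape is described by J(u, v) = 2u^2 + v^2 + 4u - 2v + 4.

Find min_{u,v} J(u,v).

J(u,v) separates as P(u) + Q(v) + 4, so its minimum is min P + min Q + 4.
P'(u) = 4u + 4 vanishes at u ∈ {-1}; Q'(v) = 2v - 2 vanishes at v ∈ {1}.
Local minima of P (where P''>0): P(-1)=-2. Local minima of Q: Q(1)=-1.
So the global minimum of J is P(-1) + Q(1) + 4 = -2 − 1 + 4 = 1, attained at (-1, 1).

1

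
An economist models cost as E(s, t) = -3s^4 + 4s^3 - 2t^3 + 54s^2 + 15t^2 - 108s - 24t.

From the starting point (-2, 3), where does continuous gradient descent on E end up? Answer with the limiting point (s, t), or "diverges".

E is separable, so gradient descent decouples: s follows -∂E/∂s, t follows -∂E/∂t.
∂E/∂s = -12(s - 3)(s - 1)(s + 3); at s=-2 this is -180, so s increases.
∂E/∂t = -6(t - 4)(t - 1); at t=3 this is 12, so t decreases.
s converges to its nearest critical value 1 (a local min of the s-part); t converges to 1. The iterate converges to (1, 1).

(1, 1)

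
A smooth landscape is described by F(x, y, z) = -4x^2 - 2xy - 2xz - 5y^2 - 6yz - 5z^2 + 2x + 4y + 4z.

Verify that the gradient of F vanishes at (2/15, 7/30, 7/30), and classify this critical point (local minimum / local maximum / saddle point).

∇F = (-8x - 2y - 2z + 2, -2x - 10y - 6z + 4, -2x - 6y - 10z + 4); substituting (2/15, 7/30, 7/30) gives ∇F = (0, 0, 0), so (2/15, 7/30, 7/30) is indeed a critical point.
The Hessian is constant: H = [[-8, -2, -2], [-2, -10, -6], [-2, -6, -10]].
Leading principal minors: Δ₁ = -8, Δ₂ = 76, Δ₃ = -480.
The minors alternate sign starting negative (−, +, −), so H is negative definite: a local maximum.

local maximum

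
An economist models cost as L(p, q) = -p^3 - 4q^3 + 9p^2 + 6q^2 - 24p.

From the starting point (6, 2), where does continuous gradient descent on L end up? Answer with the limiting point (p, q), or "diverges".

diverges

L is separable, so gradient descent decouples: p follows -∂L/∂p, q follows -∂L/∂q.
∂L/∂p = -3(p - 4)(p - 2); at p=6 this is -24, so p increases.
∂L/∂q = -12q(q - 1); at q=2 this is -24, so q increases.
The p-coordinate has no critical point in that direction and runs off to infinity.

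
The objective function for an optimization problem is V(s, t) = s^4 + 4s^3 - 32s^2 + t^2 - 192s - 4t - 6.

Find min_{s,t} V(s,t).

-778

V(s,t) separates as P(s) + Q(t) − 6, so its minimum is min P + min Q − 6.
P'(s) = 4(s - 4)(s + 3)(s + 4) vanishes at s ∈ {-4, -3, 4}; Q'(t) = 2(t - 2) vanishes at t ∈ {2}.
Local minima of P (where P''>0): P(-4)=256, P(4)=-768. Local minima of Q: Q(2)=-4.
So the global minimum of V is P(4) + Q(2) − 6 = -768 − 4 − 6 = -778, attained at (4, 2).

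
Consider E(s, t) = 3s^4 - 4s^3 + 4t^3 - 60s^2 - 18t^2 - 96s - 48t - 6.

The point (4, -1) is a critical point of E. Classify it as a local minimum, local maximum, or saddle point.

The mixed partial ∂²E/∂s∂t is 0, so the Hessian at any point is diag(E_ss, E_tt) = diag(12(3s^2 - 2s - 10), 12(2t - 3)).
At (4, -1): H = diag(360, -60).
The eigenvalues have opposite signs, so H is indefinite: a saddle point.

saddle point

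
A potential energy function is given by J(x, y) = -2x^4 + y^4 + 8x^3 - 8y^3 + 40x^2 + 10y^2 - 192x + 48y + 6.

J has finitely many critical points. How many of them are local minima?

2

J separates as a function of x plus a function of y, so ∇J=0 decouples.
∂J/∂x = -8(x - 4)(x - 2)(x + 3) = 0 at x ∈ {-3, 2, 4}; ∂J/∂y = 4(y - 4)(y - 3)(y + 1) = 0 at y ∈ {-1, 3, 4}.
The Hessian is diagonal: diag(J_xx, J_yy). Second derivatives: J_xx(-3)=-280, J_xx(2)=80, J_xx(4)=-112; J_yy(-1)=80, J_yy(3)=-16, J_yy(4)=20.
Local minima occur where both diagonal entries positive: (2, -1), (2, 4). Count: 2.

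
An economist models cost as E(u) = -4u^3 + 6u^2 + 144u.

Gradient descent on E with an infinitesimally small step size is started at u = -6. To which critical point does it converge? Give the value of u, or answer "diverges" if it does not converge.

-3

E'(u) = -12(u - 4)(u + 3), so E'(-6) = -360.
Gradient descent moves in the -E' direction, i.e. u is increasing.
The nearest critical point in that direction is u = -3, where E'' = 84 > 0 (a local minimum). The iterate converges there.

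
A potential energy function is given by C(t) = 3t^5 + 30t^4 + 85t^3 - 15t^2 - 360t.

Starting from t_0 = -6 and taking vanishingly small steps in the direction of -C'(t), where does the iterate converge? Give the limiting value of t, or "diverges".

C'(t) = 15(t - 1)(t + 2)(t + 3)(t + 4), so C'(-6) = 2520.
Gradient descent moves in the -C' direction, i.e. t is decreasing.
There is no critical point below t=-6, and C' keeps the same sign, so the iterate runs off to −∞.

diverges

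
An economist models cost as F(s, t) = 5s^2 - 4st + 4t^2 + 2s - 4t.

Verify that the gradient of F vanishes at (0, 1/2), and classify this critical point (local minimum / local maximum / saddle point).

∇F = (10s - 4t + 2, -4s + 8t - 4); substituting (0, 1/2) gives ∇F = (0, 0), so (0, 1/2) is indeed a critical point.
The Hessian of F is constant: H = [[10, -4], [-4, 8]].
det(H) = 10·8 − (-4)² = 64.
det(H) > 0 and tr(H) = 18 > 0, so H is positive definite and the point is a local minimum.

local minimum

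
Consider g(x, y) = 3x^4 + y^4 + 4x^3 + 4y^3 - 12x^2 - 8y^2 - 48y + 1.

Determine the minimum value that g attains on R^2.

g(x,y) separates as P(x) + Q(y) + 1, so its minimum is min P + min Q + 1.
P'(x) = 12x(x - 1)(x + 2) vanishes at x ∈ {-2, 0, 1}; Q'(y) = 4(y - 2)(y + 2)(y + 3) vanishes at y ∈ {-3, -2, 2}.
Local minima of P (where P''>0): P(-2)=-32, P(1)=-5. Local minima of Q: Q(-3)=45, Q(2)=-80.
So the global minimum of g is P(-2) + Q(2) + 1 = -32 − 80 + 1 = -111, attained at (-2, 2).

-111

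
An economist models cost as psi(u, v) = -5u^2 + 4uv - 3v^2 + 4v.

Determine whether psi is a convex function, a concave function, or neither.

concave

psi is quadratic, so its Hessian is the constant matrix H = [[-10, 4], [4, -6]].
det(H) = 44, tr(H) = -16.
det(H) > 0 and tr(H) < 0, so H is negative definite everywhere: concave.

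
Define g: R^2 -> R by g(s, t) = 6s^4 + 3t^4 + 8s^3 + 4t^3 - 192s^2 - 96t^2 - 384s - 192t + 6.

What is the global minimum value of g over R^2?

-3834

g(s,t) separates as P(s) + Q(t) + 6, so its minimum is min P + min Q + 6.
P'(s) = 24(s - 4)(s + 1)(s + 4) vanishes at s ∈ {-4, -1, 4}; Q'(t) = 12(t - 4)(t + 1)(t + 4) vanishes at t ∈ {-4, -1, 4}.
Local minima of P (where P''>0): P(-4)=-512, P(4)=-2560. Local minima of Q: Q(-4)=-256, Q(4)=-1280.
So the global minimum of g is P(4) + Q(4) + 6 = -2560 − 1280 + 6 = -3834, attained at (4, 4).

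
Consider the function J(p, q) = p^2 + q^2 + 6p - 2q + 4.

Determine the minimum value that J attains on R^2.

-6

J(p,q) separates as A(p) + B(q) + 4, so its minimum is min A + min B + 4.
A'(p) = 2p + 6 vanishes at p ∈ {-3}; B'(q) = 2q - 2 vanishes at q ∈ {1}.
Local minima of A (where A''>0): A(-3)=-9. Local minima of B: B(1)=-1.
So the global minimum of J is A(-3) + B(1) + 4 = -9 − 1 + 4 = -6, attained at (-3, 1).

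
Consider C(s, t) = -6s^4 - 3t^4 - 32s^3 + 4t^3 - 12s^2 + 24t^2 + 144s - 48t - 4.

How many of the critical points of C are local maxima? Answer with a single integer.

4

C separates as a function of s plus a function of t, so ∇C=0 decouples.
∂C/∂s = -24(s - 1)(s + 2)(s + 3) = 0 at s ∈ {-3, -2, 1}; ∂C/∂t = -12(t - 2)(t - 1)(t + 2) = 0 at t ∈ {-2, 1, 2}.
The Hessian is diagonal: diag(C_ss, C_tt). Second derivatives: C_ss(-3)=-96, C_ss(-2)=72, C_ss(1)=-288; C_tt(-2)=-144, C_tt(1)=36, C_tt(2)=-48.
Local maxima occur where both diagonal entries negative: (-3, -2), (-3, 2), (1, -2), (1, 2). Count: 4.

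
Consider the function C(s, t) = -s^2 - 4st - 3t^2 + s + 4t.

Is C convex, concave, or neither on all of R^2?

neither

C is quadratic, so its Hessian is the constant matrix H = [[-2, -4], [-4, -6]].
det(H) = -4, tr(H) = -8.
det(H) < 0, so H is indefinite: neither convex nor concave.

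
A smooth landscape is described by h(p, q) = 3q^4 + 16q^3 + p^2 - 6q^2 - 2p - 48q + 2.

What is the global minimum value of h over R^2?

h(p,q) separates as A(p) + B(q) + 2, so its minimum is min A + min B + 2.
A'(p) = 2p - 2 vanishes at p ∈ {1}; B'(q) = 12(q - 1)(q + 1)(q + 4) vanishes at q ∈ {-4, -1, 1}.
Local minima of A (where A''>0): A(1)=-1. Local minima of B: B(-4)=-160, B(1)=-35.
So the global minimum of h is A(1) + B(-4) + 2 = -1 − 160 + 2 = -159, attained at (1, -4).

-159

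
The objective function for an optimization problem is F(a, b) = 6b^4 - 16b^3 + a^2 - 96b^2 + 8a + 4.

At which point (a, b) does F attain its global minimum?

F(a,b) separates as P(a) + Q(b) + 4, so its minimum is min P + min Q + 4.
P'(a) = 2a + 8 vanishes at a ∈ {-4}; Q'(b) = 24b(b - 4)(b + 2) vanishes at b ∈ {-2, 0, 4}.
Local minima of P (where P''>0): P(-4)=-16. Local minima of Q: Q(-2)=-160, Q(4)=-1024.
So the global minimum of F is P(-4) + Q(4) + 4 = -16 − 1024 + 4 = -1036, attained at (-4, 4).

(-4, 4)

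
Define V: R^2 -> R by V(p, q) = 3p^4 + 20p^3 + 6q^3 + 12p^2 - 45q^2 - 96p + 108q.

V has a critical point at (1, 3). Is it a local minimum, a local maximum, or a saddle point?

local minimum

The mixed partial ∂²V/∂p∂q is 0, so the Hessian at any point is diag(V_pp, V_qq) = diag(12(3p^2 + 10p + 2), 18(2q - 5)).
At (1, 3): H = diag(180, 18).
Both eigenvalues are positive, so H is positive definite: a local minimum.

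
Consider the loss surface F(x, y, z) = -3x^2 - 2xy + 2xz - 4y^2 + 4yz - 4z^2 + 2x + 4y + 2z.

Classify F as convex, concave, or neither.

F is quadratic, so its Hessian is the constant matrix H = [[-6, -2, 2], [-2, -8, 4], [2, 4, -8]].
Leading principal minors: -6, 44, -256.
Signs alternate −, +, − ⇒ H ≺ 0 ⇒ concave.

concave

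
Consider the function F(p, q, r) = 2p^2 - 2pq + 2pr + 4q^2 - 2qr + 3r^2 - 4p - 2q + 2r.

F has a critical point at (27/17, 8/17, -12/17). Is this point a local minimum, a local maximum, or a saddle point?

The Hessian is constant: H = [[4, -2, 2], [-2, 8, -2], [2, -2, 6]].
Leading principal minors: Δ₁ = 4, Δ₂ = 28, Δ₃ = 136.
All leading minors are positive, so H is positive definite: a local minimum.

local minimum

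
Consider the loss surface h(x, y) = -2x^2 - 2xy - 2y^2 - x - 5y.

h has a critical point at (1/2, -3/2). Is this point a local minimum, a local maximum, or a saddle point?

local maximum

The Hessian of h is constant: H = [[-4, -2], [-2, -4]].
det(H) = (-4)·(-4) − (-2)² = 12.
det(H) > 0 and tr(H) = -8 < 0, so H is negative definite and the point is a local maximum.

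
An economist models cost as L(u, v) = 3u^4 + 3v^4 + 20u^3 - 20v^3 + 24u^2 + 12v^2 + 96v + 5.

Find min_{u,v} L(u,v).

-184

L(u,v) separates as P(u) + Q(v) + 5, so its minimum is min P + min Q + 5.
P'(u) = 12u(u + 1)(u + 4) vanishes at u ∈ {-4, -1, 0}; Q'(v) = 12(v - 4)(v - 2)(v + 1) vanishes at v ∈ {-1, 2, 4}.
Local minima of P (where P''>0): P(-4)=-128, P(0)=0. Local minima of Q: Q(-1)=-61, Q(4)=64.
So the global minimum of L is P(-4) + Q(-1) + 5 = -128 − 61 + 5 = -184, attained at (-4, -1).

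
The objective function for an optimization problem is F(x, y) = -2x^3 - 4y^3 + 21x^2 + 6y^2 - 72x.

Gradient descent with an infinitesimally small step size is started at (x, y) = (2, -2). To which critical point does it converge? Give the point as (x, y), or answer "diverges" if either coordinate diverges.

F is separable, so gradient descent decouples: x follows -∂F/∂x, y follows -∂F/∂y.
∂F/∂x = -6(x - 4)(x - 3); at x=2 this is -12, so x increases.
∂F/∂y = -12y(y - 1); at y=-2 this is -72, so y increases.
x converges to its nearest critical value 3 (a local min of the x-part); y converges to 0. The iterate converges to (3, 0).

(3, 0)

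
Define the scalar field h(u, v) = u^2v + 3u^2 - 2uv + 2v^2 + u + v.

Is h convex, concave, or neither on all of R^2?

The term u^2v is cubic, so the Hessian is not constant.
∂²h/∂u² = 2v + 6, which takes both signs as v varies (negative for sufficiently negative v). A diagonal entry of the Hessian changing sign means the Hessian is neither positive- nor negative-semidefinite on all of R^2.

neither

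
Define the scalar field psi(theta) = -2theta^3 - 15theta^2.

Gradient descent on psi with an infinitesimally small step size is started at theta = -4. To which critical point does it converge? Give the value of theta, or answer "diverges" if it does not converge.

psi'(theta) = -6theta(theta + 5), so psi'(-4) = 24.
Gradient descent moves in the -psi' direction, i.e. theta is decreasing.
The nearest critical point in that direction is theta = -5, where psi'' = 30 > 0 (a local minimum). The iterate converges there.

-5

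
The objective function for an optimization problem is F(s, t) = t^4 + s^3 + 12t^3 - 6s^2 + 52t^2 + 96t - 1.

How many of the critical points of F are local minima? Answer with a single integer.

2

F separates as a function of s plus a function of t, so ∇F=0 decouples.
∂F/∂s = 3s(s - 4) = 0 at s ∈ {0, 4}; ∂F/∂t = 4(t + 2)(t + 3)(t + 4) = 0 at t ∈ {-4, -3, -2}.
The Hessian is diagonal: diag(F_ss, F_tt). Second derivatives: F_ss(0)=-12, F_ss(4)=12; F_tt(-4)=8, F_tt(-3)=-4, F_tt(-2)=8.
Local minima occur where both diagonal entries positive: (4, -4), (4, -2). Count: 2.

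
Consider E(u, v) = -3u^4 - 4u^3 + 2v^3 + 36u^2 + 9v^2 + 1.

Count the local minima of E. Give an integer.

E separates as a function of u plus a function of v, so ∇E=0 decouples.
∂E/∂u = -12u(u - 2)(u + 3) = 0 at u ∈ {-3, 0, 2}; ∂E/∂v = 6v(v + 3) = 0 at v ∈ {-3, 0}.
The Hessian is diagonal: diag(E_uu, E_vv). Second derivatives: E_uu(-3)=-180, E_uu(0)=72, E_uu(2)=-120; E_vv(-3)=-18, E_vv(0)=18.
Local minima occur where both diagonal entries positive: (0, 0). Count: 1.

1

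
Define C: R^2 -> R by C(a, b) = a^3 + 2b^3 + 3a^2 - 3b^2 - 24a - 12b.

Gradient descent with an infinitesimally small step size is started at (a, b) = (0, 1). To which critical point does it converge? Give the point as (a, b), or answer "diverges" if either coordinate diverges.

(2, 2)

C is separable, so gradient descent decouples: a follows -∂C/∂a, b follows -∂C/∂b.
∂C/∂a = 3(a - 2)(a + 4); at a=0 this is -24, so a increases.
∂C/∂b = 6(b - 2)(b + 1); at b=1 this is -12, so b increases.
a converges to its nearest critical value 2 (a local min of the a-part); b converges to 2. The iterate converges to (2, 2).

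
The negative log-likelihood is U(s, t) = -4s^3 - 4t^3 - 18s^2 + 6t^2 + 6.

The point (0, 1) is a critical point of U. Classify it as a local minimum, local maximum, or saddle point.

local maximum

The mixed partial ∂²U/∂s∂t is 0, so the Hessian at any point is diag(U_ss, U_tt) = diag(-12(2s + 3), 12(-2t + 1)).
At (0, 1): H = diag(-36, -12).
Both eigenvalues are negative, so H is negative definite: a local maximum.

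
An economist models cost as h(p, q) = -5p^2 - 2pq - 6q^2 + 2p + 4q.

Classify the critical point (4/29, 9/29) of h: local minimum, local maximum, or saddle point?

The Hessian of h is constant: H = [[-10, -2], [-2, -12]].
det(H) = (-10)·(-12) − (-2)² = 116.
det(H) > 0 and tr(H) = -22 < 0, so H is negative definite and the point is a local maximum.

local maximum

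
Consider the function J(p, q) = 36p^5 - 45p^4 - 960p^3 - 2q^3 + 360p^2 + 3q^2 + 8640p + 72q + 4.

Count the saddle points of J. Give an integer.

J separates as a function of p plus a function of q, so ∇J=0 decouples.
∂J/∂p = 180(p - 4)(p - 2)(p + 2)(p + 3) = 0 at p ∈ {-3, -2, 2, 4}; ∂J/∂q = -6(q - 4)(q + 3) = 0 at q ∈ {-3, 4}.
The Hessian is diagonal: diag(J_pp, J_qq). Second derivatives: J_pp(-3)=-6300, J_pp(-2)=4320, J_pp(2)=-7200, J_pp(4)=15120; J_qq(-3)=42, J_qq(4)=-42.
Saddle points occur where the two diagonal entries have opposite signs: (-3, -3), (-2, 4), (2, -3), (4, 4). Count: 4.

4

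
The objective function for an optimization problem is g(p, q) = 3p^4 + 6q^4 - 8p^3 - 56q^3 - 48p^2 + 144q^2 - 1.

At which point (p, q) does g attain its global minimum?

g(p,q) separates as A(p) + B(q) − 1, so its minimum is min A + min B − 1.
A'(p) = 12p(p - 4)(p + 2) vanishes at p ∈ {-2, 0, 4}; B'(q) = 24q(q - 4)(q - 3) vanishes at q ∈ {0, 3, 4}.
Local minima of A (where A''>0): A(-2)=-80, A(4)=-512. Local minima of B: B(0)=0, B(4)=256.
So the global minimum of g is A(4) + B(0) − 1 = -512 + 0 − 1 = -513, attained at (4, 0).

(4, 0)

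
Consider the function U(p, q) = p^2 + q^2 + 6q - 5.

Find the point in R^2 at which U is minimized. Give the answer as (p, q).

(0, -3)

U(p,q) separates as A(p) + B(q) − 5, so its minimum is min A + min B − 5.
A'(p) = 2p vanishes at p ∈ {0}; B'(q) = 2q + 6 vanishes at q ∈ {-3}.
Local minima of A (where A''>0): A(0)=0. Local minima of B: B(-3)=-9.
So the global minimum of U is A(0) + B(-3) − 5 = 0 − 9 − 5 = -14, attained at (0, -3).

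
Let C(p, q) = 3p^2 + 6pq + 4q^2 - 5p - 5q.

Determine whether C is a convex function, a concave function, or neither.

convex

C is quadratic, so its Hessian is the constant matrix H = [[6, 6], [6, 8]].
det(H) = 12, tr(H) = 14.
det(H) > 0 and tr(H) > 0, so H is positive definite everywhere: convex.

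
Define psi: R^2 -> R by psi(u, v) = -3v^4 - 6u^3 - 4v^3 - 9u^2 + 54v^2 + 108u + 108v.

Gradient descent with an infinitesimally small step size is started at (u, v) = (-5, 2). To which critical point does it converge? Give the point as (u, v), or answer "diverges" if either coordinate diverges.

psi is separable, so gradient descent decouples: u follows -∂psi/∂u, v follows -∂psi/∂v.
∂psi/∂u = -18(u - 2)(u + 3); at u=-5 this is -252, so u increases.
∂psi/∂v = -12(v - 3)(v + 1)(v + 3); at v=2 this is 180, so v decreases.
u converges to its nearest critical value -3 (a local min of the u-part); v converges to -1. The iterate converges to (-3, -1).

(-3, -1)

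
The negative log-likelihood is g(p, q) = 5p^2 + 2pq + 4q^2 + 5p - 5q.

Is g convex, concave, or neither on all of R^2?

convex

g is quadratic, so its Hessian is the constant matrix H = [[10, 2], [2, 8]].
det(H) = 76, tr(H) = 18.
det(H) > 0 and tr(H) > 0, so H is positive definite everywhere: convex.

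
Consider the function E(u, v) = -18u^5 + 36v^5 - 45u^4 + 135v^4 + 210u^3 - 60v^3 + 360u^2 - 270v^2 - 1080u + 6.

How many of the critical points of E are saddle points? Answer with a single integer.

8

E separates as a function of u plus a function of v, so ∇E=0 decouples.
∂E/∂u = -90(u - 2)(u - 1)(u + 2)(u + 3) = 0 at u ∈ {-3, -2, 1, 2}; ∂E/∂v = 180v(v - 1)(v + 1)(v + 3) = 0 at v ∈ {-3, -1, 0, 1}.
The Hessian is diagonal: diag(E_uu, E_vv). Second derivatives: E_uu(-3)=1800, E_uu(-2)=-1080, E_uu(1)=1080, E_uu(2)=-1800; E_vv(-3)=-4320, E_vv(-1)=720, E_vv(0)=-540, E_vv(1)=1440.
Saddle points occur where the two diagonal entries have opposite signs: (-3, -3), (-3, 0), (-2, -1), (-2, 1), (1, -3), (1, 0), (2, -1), (2, 1). Count: 8.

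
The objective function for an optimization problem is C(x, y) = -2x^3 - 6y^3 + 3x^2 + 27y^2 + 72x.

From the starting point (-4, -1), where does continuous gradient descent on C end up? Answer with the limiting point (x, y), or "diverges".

C is separable, so gradient descent decouples: x follows -∂C/∂x, y follows -∂C/∂y.
∂C/∂x = -6(x - 4)(x + 3); at x=-4 this is -48, so x increases.
∂C/∂y = -18y(y - 3); at y=-1 this is -72, so y increases.
x converges to its nearest critical value -3 (a local min of the x-part); y converges to 0. The iterate converges to (-3, 0).

(-3, 0)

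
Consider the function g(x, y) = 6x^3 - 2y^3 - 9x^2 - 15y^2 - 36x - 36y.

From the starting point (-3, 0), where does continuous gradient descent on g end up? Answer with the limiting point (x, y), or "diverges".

diverges

g is separable, so gradient descent decouples: x follows -∂g/∂x, y follows -∂g/∂y.
∂g/∂x = 18(x - 2)(x + 1); at x=-3 this is 180, so x decreases.
∂g/∂y = -6(y + 2)(y + 3); at y=0 this is -36, so y increases.
The x-coordinate has no critical point in that direction and runs off to infinity.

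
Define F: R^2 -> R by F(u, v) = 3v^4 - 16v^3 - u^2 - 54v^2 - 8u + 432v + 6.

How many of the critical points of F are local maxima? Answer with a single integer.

F separates as a function of u plus a function of v, so ∇F=0 decouples.
∂F/∂u = -2(u + 4) = 0 at u ∈ {-4}; ∂F/∂v = 12(v - 4)(v - 3)(v + 3) = 0 at v ∈ {-3, 3, 4}.
The Hessian is diagonal: diag(F_uu, F_vv). Second derivatives: F_uu(-4)=-2; F_vv(-3)=504, F_vv(3)=-72, F_vv(4)=84.
Local maxima occur where both diagonal entries negative: (-4, 3). Count: 1.

1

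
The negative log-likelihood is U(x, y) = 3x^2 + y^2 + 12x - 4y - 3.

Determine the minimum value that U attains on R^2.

-19

U(x,y) separates as P(x) + Q(y) − 3, so its minimum is min P + min Q − 3.
P'(x) = 6x + 12 vanishes at x ∈ {-2}; Q'(y) = 2y - 4 vanishes at y ∈ {2}.
Local minima of P (where P''>0): P(-2)=-12. Local minima of Q: Q(2)=-4.
So the global minimum of U is P(-2) + Q(2) − 3 = -12 − 4 − 3 = -19, attained at (-2, 2).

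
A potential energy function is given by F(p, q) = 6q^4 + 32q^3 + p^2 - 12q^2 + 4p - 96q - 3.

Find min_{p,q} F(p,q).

-327

F(p,q) separates as A(p) + B(q) − 3, so its minimum is min A + min B − 3.
A'(p) = 2p + 4 vanishes at p ∈ {-2}; B'(q) = 24(q - 1)(q + 1)(q + 4) vanishes at q ∈ {-4, -1, 1}.
Local minima of A (where A''>0): A(-2)=-4. Local minima of B: B(-4)=-320, B(1)=-70.
So the global minimum of F is A(-2) + B(-4) − 3 = -4 − 320 − 3 = -327, attained at (-2, -4).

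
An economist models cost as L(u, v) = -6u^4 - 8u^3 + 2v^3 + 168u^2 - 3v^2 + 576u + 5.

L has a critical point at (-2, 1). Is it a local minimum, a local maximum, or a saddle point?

The mixed partial ∂²L/∂u∂v is 0, so the Hessian at any point is diag(L_uu, L_vv) = diag(24(-3u^2 - 2u + 14), 6(2v - 1)).
At (-2, 1): H = diag(144, 6).
Both eigenvalues are positive, so H is positive definite: a local minimum.

local minimum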